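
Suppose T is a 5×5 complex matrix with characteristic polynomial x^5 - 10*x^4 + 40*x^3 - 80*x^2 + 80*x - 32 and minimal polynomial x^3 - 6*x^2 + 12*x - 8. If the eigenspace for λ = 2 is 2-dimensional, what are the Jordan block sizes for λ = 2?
Block sizes for λ = 2: [3, 2]

Step 1 — from the characteristic polynomial, algebraic multiplicity of λ = 2 is 5. From dim ker(T − (2)·I) = 2, there are exactly 2 Jordan blocks for λ = 2.
Step 2 — from the minimal polynomial, the factor (x − 2)^3 tells us the largest block for λ = 2 has size 3.
Step 3 — with total size 5, 2 blocks, and largest block 3, the block sizes (in nonincreasing order) are [3, 2].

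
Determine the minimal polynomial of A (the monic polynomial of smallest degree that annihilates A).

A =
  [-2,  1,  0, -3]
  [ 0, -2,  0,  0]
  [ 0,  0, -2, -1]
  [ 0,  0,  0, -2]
x^2 + 4*x + 4

The characteristic polynomial is χ_A(x) = (x + 2)^4, so the eigenvalues are known. The minimal polynomial is
  m_A(x) = Π_λ (x − λ)^{k_λ}
where k_λ is the size of the *largest* Jordan block for λ (equivalently, the smallest k with (A − λI)^k v = 0 for every generalised eigenvector v of λ).

  λ = -2: largest Jordan block has size 2, contributing (x + 2)^2

So m_A(x) = (x + 2)^2 = x^2 + 4*x + 4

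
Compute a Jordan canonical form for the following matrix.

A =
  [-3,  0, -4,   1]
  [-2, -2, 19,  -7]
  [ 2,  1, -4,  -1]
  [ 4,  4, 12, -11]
J_2(-5) ⊕ J_2(-5)

The characteristic polynomial is
  det(x·I − A) = x^4 + 20*x^3 + 150*x^2 + 500*x + 625 = (x + 5)^4

Eigenvalues and multiplicities (the geometric multiplicity of λ is n − rank(A − λI), which equals the number of Jordan blocks for λ):
  λ = -5: algebraic multiplicity = 4, geometric multiplicity = 2

Determining the block sizes for each eigenvalue:
  λ = -5: with am = 4 and gm = 2, the partition is not yet determined (e.g. several partitions of 4 into 2 parts exist). Let N = A − (-5)·I. Computing rank(N^1) = 2, rank(N^2) = 0; the number of blocks of size ≥ j is rank(N^{j−1}) − rank(N^j), giving [2, 2]. So we have 2 block(s) of size 2 → block sizes [2, 2]

Assembling the blocks gives a Jordan form
J =
  [-5,  1,  0,  0]
  [ 0, -5,  0,  0]
  [ 0,  0, -5,  1]
  [ 0,  0,  0, -5]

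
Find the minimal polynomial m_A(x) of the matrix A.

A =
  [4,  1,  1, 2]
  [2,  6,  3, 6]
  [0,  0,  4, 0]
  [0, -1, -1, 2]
x^3 - 12*x^2 + 48*x - 64

The characteristic polynomial is χ_A(x) = (x - 4)^4, so the eigenvalues are known. The minimal polynomial is
  m_A(x) = Π_λ (x − λ)^{k_λ}
where k_λ is the size of the *largest* Jordan block for λ (equivalently, the smallest k with (A − λI)^k v = 0 for every generalised eigenvector v of λ).

  λ = 4: largest Jordan block has size 3, contributing (x − 4)^3

So m_A(x) = (x - 4)^3 = x^3 - 12*x^2 + 48*x - 64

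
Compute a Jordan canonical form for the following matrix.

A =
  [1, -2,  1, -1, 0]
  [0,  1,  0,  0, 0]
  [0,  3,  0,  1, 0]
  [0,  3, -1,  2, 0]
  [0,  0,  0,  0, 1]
J_2(1) ⊕ J_2(1) ⊕ J_1(1)

The characteristic polynomial is
  det(x·I − A) = x^5 - 5*x^4 + 10*x^3 - 10*x^2 + 5*x - 1 = (x - 1)^5

Eigenvalues and multiplicities (the geometric multiplicity of λ is n − rank(A − λI), which equals the number of Jordan blocks for λ):
  λ = 1: algebraic multiplicity = 5, geometric multiplicity = 3

Determining the block sizes for each eigenvalue:
  λ = 1: with am = 5 and gm = 3, the partition is not yet determined (e.g. several partitions of 5 into 3 parts exist). Let N = A − (1)·I. Computing rank(N^1) = 2, rank(N^2) = 0; the number of blocks of size ≥ j is rank(N^{j−1}) − rank(N^j), giving [3, 2]. So we have 2 block(s) of size 2, 1 block(s) of size 1 → block sizes [2, 2, 1]

Assembling the blocks gives a Jordan form
J =
  [1, 1, 0, 0, 0]
  [0, 1, 0, 0, 0]
  [0, 0, 1, 1, 0]
  [0, 0, 0, 1, 0]
  [0, 0, 0, 0, 1]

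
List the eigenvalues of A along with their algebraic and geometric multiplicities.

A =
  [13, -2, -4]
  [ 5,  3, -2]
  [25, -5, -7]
λ = 3: alg = 3, geom = 1

Step 1 — factor the characteristic polynomial to read off the algebraic multiplicities:
  χ_A(x) = (x - 3)^3

Step 2 — compute geometric multiplicities via the rank-nullity identity g(λ) = n − rank(A − λI):
  rank(A − (3)·I) = 2, so dim ker(A − (3)·I) = n − 2 = 1

Summary:
  λ = 3: algebraic multiplicity = 3, geometric multiplicity = 1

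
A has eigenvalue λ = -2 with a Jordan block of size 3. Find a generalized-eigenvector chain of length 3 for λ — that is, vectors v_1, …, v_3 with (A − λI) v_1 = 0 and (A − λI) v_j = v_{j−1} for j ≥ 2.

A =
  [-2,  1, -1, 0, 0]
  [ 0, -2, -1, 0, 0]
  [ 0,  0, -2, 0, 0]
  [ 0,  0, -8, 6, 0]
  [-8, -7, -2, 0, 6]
A Jordan chain for λ = -2 of length 3:
v_1 = (-1, 0, 0, 0, -1)ᵀ
v_2 = (-1, -1, 0, 0, -2)ᵀ
v_3 = (0, 0, 1, 1, 0)ᵀ

Let N = A − (-2)·I. We want v_3 with N^3 v_3 = 0 but N^2 v_3 ≠ 0; then v_{j-1} := N · v_j for j = 3, …, 2.

Pick v_3 = (0, 0, 1, 1, 0)ᵀ.
Then v_2 = N · v_3 = (-1, -1, 0, 0, -2)ᵀ.
Then v_1 = N · v_2 = (-1, 0, 0, 0, -1)ᵀ.

Sanity check: (A − (-2)·I) v_1 = (0, 0, 0, 0, 0)ᵀ = 0. ✓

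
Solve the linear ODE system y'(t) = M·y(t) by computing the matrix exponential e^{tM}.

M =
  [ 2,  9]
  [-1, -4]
e^{tM} =
  [3*t*exp(-t) + exp(-t), 9*t*exp(-t)]
  [-t*exp(-t), -3*t*exp(-t) + exp(-t)]

Strategy: write M = P · J · P⁻¹ where J is a Jordan canonical form, so e^{tM} = P · e^{tJ} · P⁻¹, and e^{tJ} can be computed block-by-block.

M has Jordan form
J =
  [-1,  1]
  [ 0, -1]
(up to reordering of blocks).

Per-block formulas:
  For a 2×2 Jordan block J_2(-1): exp(t · J_2(-1)) = e^(-1t)·(I + t·N), where N is the 2×2 nilpotent shift.

After assembling e^{tJ} and conjugating by P, we get:

e^{tM} =
  [3*t*exp(-t) + exp(-t), 9*t*exp(-t)]
  [-t*exp(-t), -3*t*exp(-t) + exp(-t)]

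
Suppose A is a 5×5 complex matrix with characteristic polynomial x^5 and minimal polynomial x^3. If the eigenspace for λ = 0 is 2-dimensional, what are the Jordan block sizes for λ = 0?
Block sizes for λ = 0: [3, 2]

Step 1 — from the characteristic polynomial, algebraic multiplicity of λ = 0 is 5. From dim ker(A − (0)·I) = 2, there are exactly 2 Jordan blocks for λ = 0.
Step 2 — from the minimal polynomial, the factor (x − 0)^3 tells us the largest block for λ = 0 has size 3.
Step 3 — with total size 5, 2 blocks, and largest block 3, the block sizes (in nonincreasing order) are [3, 2].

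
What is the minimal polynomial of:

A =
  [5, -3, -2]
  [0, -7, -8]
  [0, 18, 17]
x^2 - 10*x + 25

The characteristic polynomial is χ_A(x) = (x - 5)^3, so the eigenvalues are known. The minimal polynomial is
  m_A(x) = Π_λ (x − λ)^{k_λ}
where k_λ is the size of the *largest* Jordan block for λ (equivalently, the smallest k with (A − λI)^k v = 0 for every generalised eigenvector v of λ).

  λ = 5: largest Jordan block has size 2, contributing (x − 5)^2

So m_A(x) = (x - 5)^2 = x^2 - 10*x + 25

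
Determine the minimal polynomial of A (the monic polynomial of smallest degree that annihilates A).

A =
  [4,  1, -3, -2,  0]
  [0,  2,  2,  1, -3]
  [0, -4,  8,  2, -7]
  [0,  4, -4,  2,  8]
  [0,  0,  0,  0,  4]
x^3 - 12*x^2 + 48*x - 64

The characteristic polynomial is χ_A(x) = (x - 4)^5, so the eigenvalues are known. The minimal polynomial is
  m_A(x) = Π_λ (x − λ)^{k_λ}
where k_λ is the size of the *largest* Jordan block for λ (equivalently, the smallest k with (A − λI)^k v = 0 for every generalised eigenvector v of λ).

  λ = 4: largest Jordan block has size 3, contributing (x − 4)^3

So m_A(x) = (x - 4)^3 = x^3 - 12*x^2 + 48*x - 64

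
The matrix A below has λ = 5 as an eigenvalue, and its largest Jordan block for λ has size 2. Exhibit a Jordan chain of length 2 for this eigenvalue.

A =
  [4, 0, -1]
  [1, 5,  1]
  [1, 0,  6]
A Jordan chain for λ = 5 of length 2:
v_1 = (-1, 1, 1)ᵀ
v_2 = (1, 0, 0)ᵀ

Let N = A − (5)·I. We want v_2 with N^2 v_2 = 0 but N^1 v_2 ≠ 0; then v_{j-1} := N · v_j for j = 2, …, 2.

Pick v_2 = (1, 0, 0)ᵀ.
Then v_1 = N · v_2 = (-1, 1, 1)ᵀ.

Sanity check: (A − (5)·I) v_1 = (0, 0, 0)ᵀ = 0. ✓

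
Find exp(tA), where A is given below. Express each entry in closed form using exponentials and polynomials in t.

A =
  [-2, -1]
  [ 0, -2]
e^{tA} =
  [exp(-2*t), -t*exp(-2*t)]
  [0, exp(-2*t)]

Strategy: write A = P · J · P⁻¹ where J is a Jordan canonical form, so e^{tA} = P · e^{tJ} · P⁻¹, and e^{tJ} can be computed block-by-block.

A has Jordan form
J =
  [-2,  1]
  [ 0, -2]
(up to reordering of blocks).

Per-block formulas:
  For a 2×2 Jordan block J_2(-2): exp(t · J_2(-2)) = e^(-2t)·(I + t·N), where N is the 2×2 nilpotent shift.

After assembling e^{tJ} and conjugating by P, we get:

e^{tA} =
  [exp(-2*t), -t*exp(-2*t)]
  [0, exp(-2*t)]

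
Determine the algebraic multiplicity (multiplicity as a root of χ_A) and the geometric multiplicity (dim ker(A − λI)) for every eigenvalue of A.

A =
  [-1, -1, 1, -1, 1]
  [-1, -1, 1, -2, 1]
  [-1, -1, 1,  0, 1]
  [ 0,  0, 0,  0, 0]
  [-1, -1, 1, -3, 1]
λ = 0: alg = 5, geom = 3

Step 1 — factor the characteristic polynomial to read off the algebraic multiplicities:
  χ_A(x) = x^5

Step 2 — compute geometric multiplicities via the rank-nullity identity g(λ) = n − rank(A − λI):
  rank(A − (0)·I) = 2, so dim ker(A − (0)·I) = n − 2 = 3

Summary:
  λ = 0: algebraic multiplicity = 5, geometric multiplicity = 3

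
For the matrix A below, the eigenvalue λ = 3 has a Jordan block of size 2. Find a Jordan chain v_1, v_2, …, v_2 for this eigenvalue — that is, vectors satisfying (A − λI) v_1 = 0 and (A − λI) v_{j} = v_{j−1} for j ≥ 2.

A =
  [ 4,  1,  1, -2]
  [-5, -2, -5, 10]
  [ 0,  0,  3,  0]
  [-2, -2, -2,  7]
A Jordan chain for λ = 3 of length 2:
v_1 = (1, -5, 0, -2)ᵀ
v_2 = (1, 0, 0, 0)ᵀ

Let N = A − (3)·I. We want v_2 with N^2 v_2 = 0 but N^1 v_2 ≠ 0; then v_{j-1} := N · v_j for j = 2, …, 2.

Pick v_2 = (1, 0, 0, 0)ᵀ.
Then v_1 = N · v_2 = (1, -5, 0, -2)ᵀ.

Sanity check: (A − (3)·I) v_1 = (0, 0, 0, 0)ᵀ = 0. ✓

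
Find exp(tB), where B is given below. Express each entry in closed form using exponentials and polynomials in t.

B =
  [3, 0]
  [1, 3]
e^{tB} =
  [exp(3*t), 0]
  [t*exp(3*t), exp(3*t)]

Strategy: write B = P · J · P⁻¹ where J is a Jordan canonical form, so e^{tB} = P · e^{tJ} · P⁻¹, and e^{tJ} can be computed block-by-block.

B has Jordan form
J =
  [3, 1]
  [0, 3]
(up to reordering of blocks).

Per-block formulas:
  For a 2×2 Jordan block J_2(3): exp(t · J_2(3)) = e^(3t)·(I + t·N), where N is the 2×2 nilpotent shift.

After assembling e^{tJ} and conjugating by P, we get:

e^{tB} =
  [exp(3*t), 0]
  [t*exp(3*t), exp(3*t)]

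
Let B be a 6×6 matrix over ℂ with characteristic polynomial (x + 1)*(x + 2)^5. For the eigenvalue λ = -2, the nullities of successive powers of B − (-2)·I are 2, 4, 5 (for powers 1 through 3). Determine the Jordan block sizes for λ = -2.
Block sizes for λ = -2: [3, 2]

From the dimensions of kernels of powers, the number of Jordan blocks of size at least j is d_j − d_{j−1} where d_j = dim ker(N^j) (with d_0 = 0). Computing the differences gives [2, 2, 1].
The number of blocks of size exactly k is (#blocks of size ≥ k) − (#blocks of size ≥ k + 1), so the partition is: 1 block(s) of size 2, 1 block(s) of size 3.
In nonincreasing order the block sizes are [3, 2].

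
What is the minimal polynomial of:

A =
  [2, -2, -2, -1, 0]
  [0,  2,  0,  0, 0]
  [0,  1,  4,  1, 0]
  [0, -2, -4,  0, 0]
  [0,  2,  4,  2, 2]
x^2 - 4*x + 4

The characteristic polynomial is χ_A(x) = (x - 2)^5, so the eigenvalues are known. The minimal polynomial is
  m_A(x) = Π_λ (x − λ)^{k_λ}
where k_λ is the size of the *largest* Jordan block for λ (equivalently, the smallest k with (A − λI)^k v = 0 for every generalised eigenvector v of λ).

  λ = 2: largest Jordan block has size 2, contributing (x − 2)^2

So m_A(x) = (x - 2)^2 = x^2 - 4*x + 4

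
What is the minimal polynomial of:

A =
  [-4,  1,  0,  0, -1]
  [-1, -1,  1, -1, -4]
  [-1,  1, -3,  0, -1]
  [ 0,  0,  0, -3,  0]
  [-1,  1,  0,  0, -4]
x^3 + 9*x^2 + 27*x + 27

The characteristic polynomial is χ_A(x) = (x + 3)^5, so the eigenvalues are known. The minimal polynomial is
  m_A(x) = Π_λ (x − λ)^{k_λ}
where k_λ is the size of the *largest* Jordan block for λ (equivalently, the smallest k with (A − λI)^k v = 0 for every generalised eigenvector v of λ).

  λ = -3: largest Jordan block has size 3, contributing (x + 3)^3

So m_A(x) = (x + 3)^3 = x^3 + 9*x^2 + 27*x + 27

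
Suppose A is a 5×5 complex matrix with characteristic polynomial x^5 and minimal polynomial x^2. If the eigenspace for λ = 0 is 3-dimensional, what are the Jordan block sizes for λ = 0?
Block sizes for λ = 0: [2, 2, 1]

Step 1 — from the characteristic polynomial, algebraic multiplicity of λ = 0 is 5. From dim ker(A − (0)·I) = 3, there are exactly 3 Jordan blocks for λ = 0.
Step 2 — from the minimal polynomial, the factor (x − 0)^2 tells us the largest block for λ = 0 has size 2.
Step 3 — with total size 5, 3 blocks, and largest block 2, the block sizes (in nonincreasing order) are [2, 2, 1].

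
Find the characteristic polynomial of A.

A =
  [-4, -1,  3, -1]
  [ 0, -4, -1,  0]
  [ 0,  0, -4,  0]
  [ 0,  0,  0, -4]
x^4 + 16*x^3 + 96*x^2 + 256*x + 256

Expanding det(x·I − A) (e.g. by cofactor expansion or by noting that A is similar to its Jordan form J, which has the same characteristic polynomial as A) gives
  χ_A(x) = x^4 + 16*x^3 + 96*x^2 + 256*x + 256
which factors as (x + 4)^4. The eigenvalues (with algebraic multiplicities) are λ = -4 with multiplicity 4.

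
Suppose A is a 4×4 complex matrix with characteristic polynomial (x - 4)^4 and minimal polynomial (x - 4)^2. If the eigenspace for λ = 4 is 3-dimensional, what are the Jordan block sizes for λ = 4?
Block sizes for λ = 4: [2, 1, 1]

Step 1 — from the characteristic polynomial, algebraic multiplicity of λ = 4 is 4. From dim ker(A − (4)·I) = 3, there are exactly 3 Jordan blocks for λ = 4.
Step 2 — from the minimal polynomial, the factor (x − 4)^2 tells us the largest block for λ = 4 has size 2.
Step 3 — with total size 4, 3 blocks, and largest block 2, the block sizes (in nonincreasing order) are [2, 1, 1].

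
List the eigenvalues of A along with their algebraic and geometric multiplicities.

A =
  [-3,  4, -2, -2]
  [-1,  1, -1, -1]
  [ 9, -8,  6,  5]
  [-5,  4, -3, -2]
λ = -1: alg = 1, geom = 1; λ = 1: alg = 3, geom = 2

Step 1 — factor the characteristic polynomial to read off the algebraic multiplicities:
  χ_A(x) = (x - 1)^3*(x + 1)

Step 2 — compute geometric multiplicities via the rank-nullity identity g(λ) = n − rank(A − λI):
  rank(A − (-1)·I) = 3, so dim ker(A − (-1)·I) = n − 3 = 1
  rank(A − (1)·I) = 2, so dim ker(A − (1)·I) = n − 2 = 2

Summary:
  λ = -1: algebraic multiplicity = 1, geometric multiplicity = 1
  λ = 1: algebraic multiplicity = 3, geometric multiplicity = 2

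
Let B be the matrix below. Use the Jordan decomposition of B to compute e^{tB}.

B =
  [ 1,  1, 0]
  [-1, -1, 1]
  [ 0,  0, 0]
e^{tB} =
  [t + 1, t, t^2/2]
  [-t, 1 - t, -t^2/2 + t]
  [0, 0, 1]

Strategy: write B = P · J · P⁻¹ where J is a Jordan canonical form, so e^{tB} = P · e^{tJ} · P⁻¹, and e^{tJ} can be computed block-by-block.

B has Jordan form
J =
  [0, 1, 0]
  [0, 0, 1]
  [0, 0, 0]
(up to reordering of blocks).

Per-block formulas:
  For a 3×3 Jordan block J_3(0): exp(t · J_3(0)) = e^(0t)·(I + t·N + (t^2/2)·N^2), where N is the 3×3 nilpotent shift.

After assembling e^{tJ} and conjugating by P, we get:

e^{tB} =
  [t + 1, t, t^2/2]
  [-t, 1 - t, -t^2/2 + t]
  [0, 0, 1]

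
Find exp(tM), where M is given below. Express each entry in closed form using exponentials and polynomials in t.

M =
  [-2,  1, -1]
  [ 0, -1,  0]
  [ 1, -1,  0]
e^{tM} =
  [-t*exp(-t) + exp(-t), t*exp(-t), -t*exp(-t)]
  [0, exp(-t), 0]
  [t*exp(-t), -t*exp(-t), t*exp(-t) + exp(-t)]

Strategy: write M = P · J · P⁻¹ where J is a Jordan canonical form, so e^{tM} = P · e^{tJ} · P⁻¹, and e^{tJ} can be computed block-by-block.

M has Jordan form
J =
  [-1,  1,  0]
  [ 0, -1,  0]
  [ 0,  0, -1]
(up to reordering of blocks).

Per-block formulas:
  For a 1×1 block at λ = -1: exp(t · [-1]) = [e^(-1t)].
  For a 2×2 Jordan block J_2(-1): exp(t · J_2(-1)) = e^(-1t)·(I + t·N), where N is the 2×2 nilpotent shift.

After assembling e^{tJ} and conjugating by P, we get:

e^{tM} =
  [-t*exp(-t) + exp(-t), t*exp(-t), -t*exp(-t)]
  [0, exp(-t), 0]
  [t*exp(-t), -t*exp(-t), t*exp(-t) + exp(-t)]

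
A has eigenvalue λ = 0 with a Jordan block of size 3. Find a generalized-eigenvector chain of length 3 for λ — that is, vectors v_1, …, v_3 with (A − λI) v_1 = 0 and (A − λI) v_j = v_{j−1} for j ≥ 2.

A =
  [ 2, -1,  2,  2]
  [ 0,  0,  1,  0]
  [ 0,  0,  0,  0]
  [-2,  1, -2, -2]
A Jordan chain for λ = 0 of length 3:
v_1 = (-1, 0, 0, 1)ᵀ
v_2 = (2, 1, 0, -2)ᵀ
v_3 = (0, 0, 1, 0)ᵀ

Let N = A − (0)·I. We want v_3 with N^3 v_3 = 0 but N^2 v_3 ≠ 0; then v_{j-1} := N · v_j for j = 3, …, 2.

Pick v_3 = (0, 0, 1, 0)ᵀ.
Then v_2 = N · v_3 = (2, 1, 0, -2)ᵀ.
Then v_1 = N · v_2 = (-1, 0, 0, 1)ᵀ.

Sanity check: (A − (0)·I) v_1 = (0, 0, 0, 0)ᵀ = 0. ✓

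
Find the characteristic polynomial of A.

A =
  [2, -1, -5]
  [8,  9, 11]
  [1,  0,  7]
x^3 - 18*x^2 + 108*x - 216

Expanding det(x·I − A) (e.g. by cofactor expansion or by noting that A is similar to its Jordan form J, which has the same characteristic polynomial as A) gives
  χ_A(x) = x^3 - 18*x^2 + 108*x - 216
which factors as (x - 6)^3. The eigenvalues (with algebraic multiplicities) are λ = 6 with multiplicity 3.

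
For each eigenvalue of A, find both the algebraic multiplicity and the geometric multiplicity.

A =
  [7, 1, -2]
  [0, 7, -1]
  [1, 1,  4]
λ = 6: alg = 3, geom = 1

Step 1 — factor the characteristic polynomial to read off the algebraic multiplicities:
  χ_A(x) = (x - 6)^3

Step 2 — compute geometric multiplicities via the rank-nullity identity g(λ) = n − rank(A − λI):
  rank(A − (6)·I) = 2, so dim ker(A − (6)·I) = n − 2 = 1

Summary:
  λ = 6: algebraic multiplicity = 3, geometric multiplicity = 1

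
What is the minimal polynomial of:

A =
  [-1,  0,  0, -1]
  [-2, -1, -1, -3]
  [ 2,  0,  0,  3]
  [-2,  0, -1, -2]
x^3 + 3*x^2 + 3*x + 1

The characteristic polynomial is χ_A(x) = (x + 1)^4, so the eigenvalues are known. The minimal polynomial is
  m_A(x) = Π_λ (x − λ)^{k_λ}
where k_λ is the size of the *largest* Jordan block for λ (equivalently, the smallest k with (A − λI)^k v = 0 for every generalised eigenvector v of λ).

  λ = -1: largest Jordan block has size 3, contributing (x + 1)^3

So m_A(x) = (x + 1)^3 = x^3 + 3*x^2 + 3*x + 1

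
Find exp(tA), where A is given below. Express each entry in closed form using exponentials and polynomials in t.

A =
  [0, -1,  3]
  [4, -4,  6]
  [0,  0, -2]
e^{tA} =
  [2*t*exp(-2*t) + exp(-2*t), -t*exp(-2*t), 3*t*exp(-2*t)]
  [4*t*exp(-2*t), -2*t*exp(-2*t) + exp(-2*t), 6*t*exp(-2*t)]
  [0, 0, exp(-2*t)]

Strategy: write A = P · J · P⁻¹ where J is a Jordan canonical form, so e^{tA} = P · e^{tJ} · P⁻¹, and e^{tJ} can be computed block-by-block.

A has Jordan form
J =
  [-2,  1,  0]
  [ 0, -2,  0]
  [ 0,  0, -2]
(up to reordering of blocks).

Per-block formulas:
  For a 1×1 block at λ = -2: exp(t · [-2]) = [e^(-2t)].
  For a 2×2 Jordan block J_2(-2): exp(t · J_2(-2)) = e^(-2t)·(I + t·N), where N is the 2×2 nilpotent shift.

After assembling e^{tJ} and conjugating by P, we get:

e^{tA} =
  [2*t*exp(-2*t) + exp(-2*t), -t*exp(-2*t), 3*t*exp(-2*t)]
  [4*t*exp(-2*t), -2*t*exp(-2*t) + exp(-2*t), 6*t*exp(-2*t)]
  [0, 0, exp(-2*t)]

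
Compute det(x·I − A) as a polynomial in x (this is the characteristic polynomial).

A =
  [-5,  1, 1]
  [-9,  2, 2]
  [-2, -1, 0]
x^3 + 3*x^2 + 3*x + 1

Expanding det(x·I − A) (e.g. by cofactor expansion or by noting that A is similar to its Jordan form J, which has the same characteristic polynomial as A) gives
  χ_A(x) = x^3 + 3*x^2 + 3*x + 1
which factors as (x + 1)^3. The eigenvalues (with algebraic multiplicities) are λ = -1 with multiplicity 3.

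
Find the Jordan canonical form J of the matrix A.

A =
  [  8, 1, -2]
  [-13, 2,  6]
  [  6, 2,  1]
J_2(3) ⊕ J_1(5)

The characteristic polynomial is
  det(x·I − A) = x^3 - 11*x^2 + 39*x - 45 = (x - 5)*(x - 3)^2

Eigenvalues and multiplicities (the geometric multiplicity of λ is n − rank(A − λI), which equals the number of Jordan blocks for λ):
  λ = 3: algebraic multiplicity = 2, geometric multiplicity = 1
  λ = 5: algebraic multiplicity = 1, geometric multiplicity = 1

Determining the block sizes for each eigenvalue:
  λ = 3: one block (gm = 1), so the single block has size am = 2 → block sizes [2]
  λ = 5: one block (gm = 1), so the single block has size am = 1 → block sizes [1]

Assembling the blocks gives a Jordan form
J =
  [3, 1, 0]
  [0, 3, 0]
  [0, 0, 5]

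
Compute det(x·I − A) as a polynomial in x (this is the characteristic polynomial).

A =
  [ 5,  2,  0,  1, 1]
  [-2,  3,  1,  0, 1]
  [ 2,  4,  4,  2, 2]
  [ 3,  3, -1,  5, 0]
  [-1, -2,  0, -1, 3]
x^5 - 20*x^4 + 160*x^3 - 640*x^2 + 1280*x - 1024

Expanding det(x·I − A) (e.g. by cofactor expansion or by noting that A is similar to its Jordan form J, which has the same characteristic polynomial as A) gives
  χ_A(x) = x^5 - 20*x^4 + 160*x^3 - 640*x^2 + 1280*x - 1024
which factors as (x - 4)^5. The eigenvalues (with algebraic multiplicities) are λ = 4 with multiplicity 5.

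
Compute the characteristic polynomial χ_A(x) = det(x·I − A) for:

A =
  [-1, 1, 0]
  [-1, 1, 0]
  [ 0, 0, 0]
x^3

Expanding det(x·I − A) (e.g. by cofactor expansion or by noting that A is similar to its Jordan form J, which has the same characteristic polynomial as A) gives
  χ_A(x) = x^3
which factors as x^3. The eigenvalues (with algebraic multiplicities) are λ = 0 with multiplicity 3.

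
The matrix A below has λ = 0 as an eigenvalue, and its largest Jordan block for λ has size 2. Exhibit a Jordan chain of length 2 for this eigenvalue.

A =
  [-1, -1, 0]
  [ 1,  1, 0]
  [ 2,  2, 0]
A Jordan chain for λ = 0 of length 2:
v_1 = (-1, 1, 2)ᵀ
v_2 = (1, 0, 0)ᵀ

Let N = A − (0)·I. We want v_2 with N^2 v_2 = 0 but N^1 v_2 ≠ 0; then v_{j-1} := N · v_j for j = 2, …, 2.

Pick v_2 = (1, 0, 0)ᵀ.
Then v_1 = N · v_2 = (-1, 1, 2)ᵀ.

Sanity check: (A − (0)·I) v_1 = (0, 0, 0)ᵀ = 0. ✓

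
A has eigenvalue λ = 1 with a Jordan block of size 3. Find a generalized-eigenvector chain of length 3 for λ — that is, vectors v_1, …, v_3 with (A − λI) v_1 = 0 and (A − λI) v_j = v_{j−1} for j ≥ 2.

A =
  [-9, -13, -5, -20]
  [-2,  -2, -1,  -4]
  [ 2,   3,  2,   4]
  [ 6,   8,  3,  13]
A Jordan chain for λ = 1 of length 3:
v_1 = (-4, 0, 0, 2)ᵀ
v_2 = (-10, -2, 2, 6)ᵀ
v_3 = (1, 0, 0, 0)ᵀ

Let N = A − (1)·I. We want v_3 with N^3 v_3 = 0 but N^2 v_3 ≠ 0; then v_{j-1} := N · v_j for j = 3, …, 2.

Pick v_3 = (1, 0, 0, 0)ᵀ.
Then v_2 = N · v_3 = (-10, -2, 2, 6)ᵀ.
Then v_1 = N · v_2 = (-4, 0, 0, 2)ᵀ.

Sanity check: (A − (1)·I) v_1 = (0, 0, 0, 0)ᵀ = 0. ✓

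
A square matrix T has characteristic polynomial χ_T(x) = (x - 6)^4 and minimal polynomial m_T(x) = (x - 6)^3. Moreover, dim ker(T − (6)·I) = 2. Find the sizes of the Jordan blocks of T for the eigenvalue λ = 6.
Block sizes for λ = 6: [3, 1]

Step 1 — from the characteristic polynomial, algebraic multiplicity of λ = 6 is 4. From dim ker(T − (6)·I) = 2, there are exactly 2 Jordan blocks for λ = 6.
Step 2 — from the minimal polynomial, the factor (x − 6)^3 tells us the largest block for λ = 6 has size 3.
Step 3 — with total size 4, 2 blocks, and largest block 3, the block sizes (in nonincreasing order) are [3, 1].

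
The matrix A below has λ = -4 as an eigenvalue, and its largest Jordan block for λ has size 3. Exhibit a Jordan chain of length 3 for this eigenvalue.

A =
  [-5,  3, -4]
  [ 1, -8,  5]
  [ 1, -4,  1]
A Jordan chain for λ = -4 of length 3:
v_1 = (1, -1, -1)ᵀ
v_2 = (3, -4, -4)ᵀ
v_3 = (0, 1, 0)ᵀ

Let N = A − (-4)·I. We want v_3 with N^3 v_3 = 0 but N^2 v_3 ≠ 0; then v_{j-1} := N · v_j for j = 3, …, 2.

Pick v_3 = (0, 1, 0)ᵀ.
Then v_2 = N · v_3 = (3, -4, -4)ᵀ.
Then v_1 = N · v_2 = (1, -1, -1)ᵀ.

Sanity check: (A − (-4)·I) v_1 = (0, 0, 0)ᵀ = 0. ✓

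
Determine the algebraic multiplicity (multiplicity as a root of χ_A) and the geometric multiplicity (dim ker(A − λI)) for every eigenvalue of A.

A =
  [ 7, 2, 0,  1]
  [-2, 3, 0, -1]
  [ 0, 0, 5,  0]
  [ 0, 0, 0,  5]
λ = 5: alg = 4, geom = 3

Step 1 — factor the characteristic polynomial to read off the algebraic multiplicities:
  χ_A(x) = (x - 5)^4

Step 2 — compute geometric multiplicities via the rank-nullity identity g(λ) = n − rank(A − λI):
  rank(A − (5)·I) = 1, so dim ker(A − (5)·I) = n − 1 = 3

Summary:
  λ = 5: algebraic multiplicity = 4, geometric multiplicity = 3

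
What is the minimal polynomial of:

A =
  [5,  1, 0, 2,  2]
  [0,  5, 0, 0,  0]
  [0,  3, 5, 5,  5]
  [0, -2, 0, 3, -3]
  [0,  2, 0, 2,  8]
x^3 - 16*x^2 + 85*x - 150

The characteristic polynomial is χ_A(x) = (x - 6)*(x - 5)^4, so the eigenvalues are known. The minimal polynomial is
  m_A(x) = Π_λ (x − λ)^{k_λ}
where k_λ is the size of the *largest* Jordan block for λ (equivalently, the smallest k with (A − λI)^k v = 0 for every generalised eigenvector v of λ).

  λ = 5: largest Jordan block has size 2, contributing (x − 5)^2
  λ = 6: largest Jordan block has size 1, contributing (x − 6)

So m_A(x) = (x - 6)*(x - 5)^2 = x^3 - 16*x^2 + 85*x - 150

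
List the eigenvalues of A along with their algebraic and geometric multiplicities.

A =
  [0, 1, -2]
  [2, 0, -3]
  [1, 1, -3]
λ = -1: alg = 3, geom = 1

Step 1 — factor the characteristic polynomial to read off the algebraic multiplicities:
  χ_A(x) = (x + 1)^3

Step 2 — compute geometric multiplicities via the rank-nullity identity g(λ) = n − rank(A − λI):
  rank(A − (-1)·I) = 2, so dim ker(A − (-1)·I) = n − 2 = 1

Summary:
  λ = -1: algebraic multiplicity = 3, geometric multiplicity = 1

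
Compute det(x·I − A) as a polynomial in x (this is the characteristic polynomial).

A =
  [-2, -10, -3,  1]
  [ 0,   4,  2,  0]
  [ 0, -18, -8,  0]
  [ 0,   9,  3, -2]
x^4 + 8*x^3 + 24*x^2 + 32*x + 16

Expanding det(x·I − A) (e.g. by cofactor expansion or by noting that A is similar to its Jordan form J, which has the same characteristic polynomial as A) gives
  χ_A(x) = x^4 + 8*x^3 + 24*x^2 + 32*x + 16
which factors as (x + 2)^4. The eigenvalues (with algebraic multiplicities) are λ = -2 with multiplicity 4.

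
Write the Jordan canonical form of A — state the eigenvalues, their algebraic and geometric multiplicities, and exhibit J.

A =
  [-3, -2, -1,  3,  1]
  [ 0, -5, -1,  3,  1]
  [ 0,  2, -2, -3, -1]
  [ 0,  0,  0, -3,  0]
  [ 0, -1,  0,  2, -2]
J_3(-3) ⊕ J_1(-3) ⊕ J_1(-3)

The characteristic polynomial is
  det(x·I − A) = x^5 + 15*x^4 + 90*x^3 + 270*x^2 + 405*x + 243 = (x + 3)^5

Eigenvalues and multiplicities (the geometric multiplicity of λ is n − rank(A − λI), which equals the number of Jordan blocks for λ):
  λ = -3: algebraic multiplicity = 5, geometric multiplicity = 3

Determining the block sizes for each eigenvalue:
  λ = -3: with am = 5 and gm = 3, the partition is not yet determined (e.g. several partitions of 5 into 3 parts exist). Let N = A − (-3)·I. Computing rank(N^1) = 2, rank(N^2) = 1, rank(N^3) = 0; the number of blocks of size ≥ j is rank(N^{j−1}) − rank(N^j), giving [3, 1, 1]. So we have 1 block(s) of size 3, 2 block(s) of size 1 → block sizes [3, 1, 1]

Assembling the blocks gives a Jordan form
J =
  [-3,  1,  0,  0,  0]
  [ 0, -3,  1,  0,  0]
  [ 0,  0, -3,  0,  0]
  [ 0,  0,  0, -3,  0]
  [ 0,  0,  0,  0, -3]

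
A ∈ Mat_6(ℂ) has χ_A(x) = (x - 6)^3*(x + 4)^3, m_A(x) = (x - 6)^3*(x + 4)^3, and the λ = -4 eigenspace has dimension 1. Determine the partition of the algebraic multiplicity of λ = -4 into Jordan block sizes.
Block sizes for λ = -4: [3]

Step 1 — from the characteristic polynomial, algebraic multiplicity of λ = -4 is 3. From dim ker(A − (-4)·I) = 1, there are exactly 1 Jordan blocks for λ = -4.
Step 2 — from the minimal polynomial, the factor (x + 4)^3 tells us the largest block for λ = -4 has size 3.
Step 3 — with total size 3, 1 blocks, and largest block 3, the block sizes (in nonincreasing order) are [3].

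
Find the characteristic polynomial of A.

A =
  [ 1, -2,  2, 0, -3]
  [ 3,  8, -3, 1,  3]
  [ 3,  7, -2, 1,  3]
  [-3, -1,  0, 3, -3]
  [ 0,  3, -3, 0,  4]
x^5 - 14*x^4 + 73*x^3 - 172*x^2 + 176*x - 64

Expanding det(x·I − A) (e.g. by cofactor expansion or by noting that A is similar to its Jordan form J, which has the same characteristic polynomial as A) gives
  χ_A(x) = x^5 - 14*x^4 + 73*x^3 - 172*x^2 + 176*x - 64
which factors as (x - 4)^3*(x - 1)^2. The eigenvalues (with algebraic multiplicities) are λ = 1 with multiplicity 2, λ = 4 with multiplicity 3.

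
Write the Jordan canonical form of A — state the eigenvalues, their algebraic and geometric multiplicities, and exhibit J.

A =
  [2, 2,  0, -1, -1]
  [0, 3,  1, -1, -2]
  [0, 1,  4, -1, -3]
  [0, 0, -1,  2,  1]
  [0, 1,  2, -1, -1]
J_3(2) ⊕ J_2(2)

The characteristic polynomial is
  det(x·I − A) = x^5 - 10*x^4 + 40*x^3 - 80*x^2 + 80*x - 32 = (x - 2)^5

Eigenvalues and multiplicities (the geometric multiplicity of λ is n − rank(A − λI), which equals the number of Jordan blocks for λ):
  λ = 2: algebraic multiplicity = 5, geometric multiplicity = 2

Determining the block sizes for each eigenvalue:
  λ = 2: with am = 5 and gm = 2, the partition is not yet determined (e.g. several partitions of 5 into 2 parts exist). Let N = A − (2)·I. Computing rank(N^1) = 3, rank(N^2) = 1, rank(N^3) = 0; the number of blocks of size ≥ j is rank(N^{j−1}) − rank(N^j), giving [2, 2, 1]. So we have 1 block(s) of size 3, 1 block(s) of size 2 → block sizes [3, 2]

Assembling the blocks gives a Jordan form
J =
  [2, 1, 0, 0, 0]
  [0, 2, 1, 0, 0]
  [0, 0, 2, 0, 0]
  [0, 0, 0, 2, 1]
  [0, 0, 0, 0, 2]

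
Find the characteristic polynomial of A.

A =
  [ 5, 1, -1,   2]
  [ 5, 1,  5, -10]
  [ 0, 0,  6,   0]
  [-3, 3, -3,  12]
x^4 - 24*x^3 + 216*x^2 - 864*x + 1296

Expanding det(x·I − A) (e.g. by cofactor expansion or by noting that A is similar to its Jordan form J, which has the same characteristic polynomial as A) gives
  χ_A(x) = x^4 - 24*x^3 + 216*x^2 - 864*x + 1296
which factors as (x - 6)^4. The eigenvalues (with algebraic multiplicities) are λ = 6 with multiplicity 4.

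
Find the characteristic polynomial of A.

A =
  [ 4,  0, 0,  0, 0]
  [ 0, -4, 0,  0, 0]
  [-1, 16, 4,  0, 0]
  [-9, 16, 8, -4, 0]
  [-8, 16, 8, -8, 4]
x^5 - 4*x^4 - 32*x^3 + 128*x^2 + 256*x - 1024

Expanding det(x·I − A) (e.g. by cofactor expansion or by noting that A is similar to its Jordan form J, which has the same characteristic polynomial as A) gives
  χ_A(x) = x^5 - 4*x^4 - 32*x^3 + 128*x^2 + 256*x - 1024
which factors as (x - 4)^3*(x + 4)^2. The eigenvalues (with algebraic multiplicities) are λ = -4 with multiplicity 2, λ = 4 with multiplicity 3.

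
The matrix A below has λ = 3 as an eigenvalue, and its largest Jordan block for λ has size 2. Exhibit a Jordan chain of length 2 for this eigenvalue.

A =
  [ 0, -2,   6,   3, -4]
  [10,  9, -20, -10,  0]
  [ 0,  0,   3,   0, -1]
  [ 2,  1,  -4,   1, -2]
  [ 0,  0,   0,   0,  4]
A Jordan chain for λ = 3 of length 2:
v_1 = (1, 0, 0, 1, 0)ᵀ
v_2 = (3, -5, 0, 0, 0)ᵀ

Let N = A − (3)·I. We want v_2 with N^2 v_2 = 0 but N^1 v_2 ≠ 0; then v_{j-1} := N · v_j for j = 2, …, 2.

Pick v_2 = (3, -5, 0, 0, 0)ᵀ.
Then v_1 = N · v_2 = (1, 0, 0, 1, 0)ᵀ.

Sanity check: (A − (3)·I) v_1 = (0, 0, 0, 0, 0)ᵀ = 0. ✓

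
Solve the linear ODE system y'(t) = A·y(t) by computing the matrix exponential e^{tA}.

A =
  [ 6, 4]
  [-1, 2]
e^{tA} =
  [2*t*exp(4*t) + exp(4*t), 4*t*exp(4*t)]
  [-t*exp(4*t), -2*t*exp(4*t) + exp(4*t)]

Strategy: write A = P · J · P⁻¹ where J is a Jordan canonical form, so e^{tA} = P · e^{tJ} · P⁻¹, and e^{tJ} can be computed block-by-block.

A has Jordan form
J =
  [4, 1]
  [0, 4]
(up to reordering of blocks).

Per-block formulas:
  For a 2×2 Jordan block J_2(4): exp(t · J_2(4)) = e^(4t)·(I + t·N), where N is the 2×2 nilpotent shift.

After assembling e^{tJ} and conjugating by P, we get:

e^{tA} =
  [2*t*exp(4*t) + exp(4*t), 4*t*exp(4*t)]
  [-t*exp(4*t), -2*t*exp(4*t) + exp(4*t)]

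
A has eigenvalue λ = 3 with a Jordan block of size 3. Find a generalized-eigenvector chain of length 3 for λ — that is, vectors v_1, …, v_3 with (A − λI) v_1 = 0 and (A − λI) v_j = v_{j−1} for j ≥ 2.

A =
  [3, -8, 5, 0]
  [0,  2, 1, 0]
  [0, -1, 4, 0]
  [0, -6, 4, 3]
A Jordan chain for λ = 3 of length 3:
v_1 = (3, 0, 0, 2)ᵀ
v_2 = (-8, -1, -1, -6)ᵀ
v_3 = (0, 1, 0, 0)ᵀ

Let N = A − (3)·I. We want v_3 with N^3 v_3 = 0 but N^2 v_3 ≠ 0; then v_{j-1} := N · v_j for j = 3, …, 2.

Pick v_3 = (0, 1, 0, 0)ᵀ.
Then v_2 = N · v_3 = (-8, -1, -1, -6)ᵀ.
Then v_1 = N · v_2 = (3, 0, 0, 2)ᵀ.

Sanity check: (A − (3)·I) v_1 = (0, 0, 0, 0)ᵀ = 0. ✓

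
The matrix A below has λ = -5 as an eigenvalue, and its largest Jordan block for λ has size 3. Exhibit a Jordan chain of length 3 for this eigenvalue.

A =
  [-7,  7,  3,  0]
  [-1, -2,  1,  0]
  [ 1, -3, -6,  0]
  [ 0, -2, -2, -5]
A Jordan chain for λ = -5 of length 3:
v_1 = (-2, -1, 1, 0)ᵀ
v_2 = (7, 3, -3, -2)ᵀ
v_3 = (0, 1, 0, 0)ᵀ

Let N = A − (-5)·I. We want v_3 with N^3 v_3 = 0 but N^2 v_3 ≠ 0; then v_{j-1} := N · v_j for j = 3, …, 2.

Pick v_3 = (0, 1, 0, 0)ᵀ.
Then v_2 = N · v_3 = (7, 3, -3, -2)ᵀ.
Then v_1 = N · v_2 = (-2, -1, 1, 0)ᵀ.

Sanity check: (A − (-5)·I) v_1 = (0, 0, 0, 0)ᵀ = 0. ✓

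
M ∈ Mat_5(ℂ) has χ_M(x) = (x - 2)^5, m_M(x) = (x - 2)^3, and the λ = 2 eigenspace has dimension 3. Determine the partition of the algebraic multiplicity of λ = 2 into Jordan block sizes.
Block sizes for λ = 2: [3, 1, 1]

Step 1 — from the characteristic polynomial, algebraic multiplicity of λ = 2 is 5. From dim ker(M − (2)·I) = 3, there are exactly 3 Jordan blocks for λ = 2.
Step 2 — from the minimal polynomial, the factor (x − 2)^3 tells us the largest block for λ = 2 has size 3.
Step 3 — with total size 5, 3 blocks, and largest block 3, the block sizes (in nonincreasing order) are [3, 1, 1].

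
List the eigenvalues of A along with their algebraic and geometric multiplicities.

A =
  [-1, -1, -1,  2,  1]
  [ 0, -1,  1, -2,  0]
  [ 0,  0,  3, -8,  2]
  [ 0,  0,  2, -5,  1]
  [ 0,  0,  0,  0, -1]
λ = -1: alg = 5, geom = 2

Step 1 — factor the characteristic polynomial to read off the algebraic multiplicities:
  χ_A(x) = (x + 1)^5

Step 2 — compute geometric multiplicities via the rank-nullity identity g(λ) = n − rank(A − λI):
  rank(A − (-1)·I) = 3, so dim ker(A − (-1)·I) = n − 3 = 2

Summary:
  λ = -1: algebraic multiplicity = 5, geometric multiplicity = 2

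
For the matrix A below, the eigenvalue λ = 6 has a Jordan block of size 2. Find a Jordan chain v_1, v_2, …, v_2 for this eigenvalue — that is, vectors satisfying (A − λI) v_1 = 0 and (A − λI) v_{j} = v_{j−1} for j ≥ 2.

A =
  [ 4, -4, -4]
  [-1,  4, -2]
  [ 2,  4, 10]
A Jordan chain for λ = 6 of length 2:
v_1 = (-2, -1, 2)ᵀ
v_2 = (1, 0, 0)ᵀ

Let N = A − (6)·I. We want v_2 with N^2 v_2 = 0 but N^1 v_2 ≠ 0; then v_{j-1} := N · v_j for j = 2, …, 2.

Pick v_2 = (1, 0, 0)ᵀ.
Then v_1 = N · v_2 = (-2, -1, 2)ᵀ.

Sanity check: (A − (6)·I) v_1 = (0, 0, 0)ᵀ = 0. ✓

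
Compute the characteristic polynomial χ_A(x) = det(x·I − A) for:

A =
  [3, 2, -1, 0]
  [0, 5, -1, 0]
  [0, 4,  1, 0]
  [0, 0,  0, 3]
x^4 - 12*x^3 + 54*x^2 - 108*x + 81

Expanding det(x·I − A) (e.g. by cofactor expansion or by noting that A is similar to its Jordan form J, which has the same characteristic polynomial as A) gives
  χ_A(x) = x^4 - 12*x^3 + 54*x^2 - 108*x + 81
which factors as (x - 3)^4. The eigenvalues (with algebraic multiplicities) are λ = 3 with multiplicity 4.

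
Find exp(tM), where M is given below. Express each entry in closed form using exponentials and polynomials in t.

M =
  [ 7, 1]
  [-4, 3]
e^{tM} =
  [2*t*exp(5*t) + exp(5*t), t*exp(5*t)]
  [-4*t*exp(5*t), -2*t*exp(5*t) + exp(5*t)]

Strategy: write M = P · J · P⁻¹ where J is a Jordan canonical form, so e^{tM} = P · e^{tJ} · P⁻¹, and e^{tJ} can be computed block-by-block.

M has Jordan form
J =
  [5, 1]
  [0, 5]
(up to reordering of blocks).

Per-block formulas:
  For a 2×2 Jordan block J_2(5): exp(t · J_2(5)) = e^(5t)·(I + t·N), where N is the 2×2 nilpotent shift.

After assembling e^{tJ} and conjugating by P, we get:

e^{tM} =
  [2*t*exp(5*t) + exp(5*t), t*exp(5*t)]
  [-4*t*exp(5*t), -2*t*exp(5*t) + exp(5*t)]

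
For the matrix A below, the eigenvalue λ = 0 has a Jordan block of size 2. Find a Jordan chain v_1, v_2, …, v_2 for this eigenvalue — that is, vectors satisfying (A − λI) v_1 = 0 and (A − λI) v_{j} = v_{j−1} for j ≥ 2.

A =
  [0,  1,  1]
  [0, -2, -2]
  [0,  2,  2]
A Jordan chain for λ = 0 of length 2:
v_1 = (1, -2, 2)ᵀ
v_2 = (0, 1, 0)ᵀ

Let N = A − (0)·I. We want v_2 with N^2 v_2 = 0 but N^1 v_2 ≠ 0; then v_{j-1} := N · v_j for j = 2, …, 2.

Pick v_2 = (0, 1, 0)ᵀ.
Then v_1 = N · v_2 = (1, -2, 2)ᵀ.

Sanity check: (A − (0)·I) v_1 = (0, 0, 0)ᵀ = 0. ✓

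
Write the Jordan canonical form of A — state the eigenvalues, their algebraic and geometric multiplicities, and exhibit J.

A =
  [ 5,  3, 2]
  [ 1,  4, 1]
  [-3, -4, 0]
J_3(3)

The characteristic polynomial is
  det(x·I − A) = x^3 - 9*x^2 + 27*x - 27 = (x - 3)^3

Eigenvalues and multiplicities (the geometric multiplicity of λ is n − rank(A − λI), which equals the number of Jordan blocks for λ):
  λ = 3: algebraic multiplicity = 3, geometric multiplicity = 1

Determining the block sizes for each eigenvalue:
  λ = 3: one block (gm = 1), so the single block has size am = 3 → block sizes [3]

Assembling the blocks gives a Jordan form
J =
  [3, 1, 0]
  [0, 3, 1]
  [0, 0, 3]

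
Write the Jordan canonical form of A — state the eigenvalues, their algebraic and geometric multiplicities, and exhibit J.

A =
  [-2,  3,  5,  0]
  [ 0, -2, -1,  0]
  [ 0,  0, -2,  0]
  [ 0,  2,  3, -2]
J_3(-2) ⊕ J_1(-2)

The characteristic polynomial is
  det(x·I − A) = x^4 + 8*x^3 + 24*x^2 + 32*x + 16 = (x + 2)^4

Eigenvalues and multiplicities (the geometric multiplicity of λ is n − rank(A − λI), which equals the number of Jordan blocks for λ):
  λ = -2: algebraic multiplicity = 4, geometric multiplicity = 2

Determining the block sizes for each eigenvalue:
  λ = -2: with am = 4 and gm = 2, the partition is not yet determined (e.g. several partitions of 4 into 2 parts exist). Let N = A − (-2)·I. Computing rank(N^1) = 2, rank(N^2) = 1, rank(N^3) = 0; the number of blocks of size ≥ j is rank(N^{j−1}) − rank(N^j), giving [2, 1, 1]. So we have 1 block(s) of size 3, 1 block(s) of size 1 → block sizes [3, 1]

Assembling the blocks gives a Jordan form
J =
  [-2,  1,  0,  0]
  [ 0, -2,  1,  0]
  [ 0,  0, -2,  0]
  [ 0,  0,  0, -2]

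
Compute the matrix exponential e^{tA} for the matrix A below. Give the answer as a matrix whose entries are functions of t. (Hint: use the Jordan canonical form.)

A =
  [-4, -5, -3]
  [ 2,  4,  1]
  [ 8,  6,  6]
e^{tA} =
  [t^2*exp(2*t) - 6*t*exp(2*t) + exp(2*t), t^2*exp(2*t) - 5*t*exp(2*t), t^2*exp(2*t)/2 - 3*t*exp(2*t)]
  [2*t*exp(2*t), 2*t*exp(2*t) + exp(2*t), t*exp(2*t)]
  [-2*t^2*exp(2*t) + 8*t*exp(2*t), -2*t^2*exp(2*t) + 6*t*exp(2*t), -t^2*exp(2*t) + 4*t*exp(2*t) + exp(2*t)]

Strategy: write A = P · J · P⁻¹ where J is a Jordan canonical form, so e^{tA} = P · e^{tJ} · P⁻¹, and e^{tJ} can be computed block-by-block.

A has Jordan form
J =
  [2, 1, 0]
  [0, 2, 1]
  [0, 0, 2]
(up to reordering of blocks).

Per-block formulas:
  For a 3×3 Jordan block J_3(2): exp(t · J_3(2)) = e^(2t)·(I + t·N + (t^2/2)·N^2), where N is the 3×3 nilpotent shift.

After assembling e^{tJ} and conjugating by P, we get:

e^{tA} =
  [t^2*exp(2*t) - 6*t*exp(2*t) + exp(2*t), t^2*exp(2*t) - 5*t*exp(2*t), t^2*exp(2*t)/2 - 3*t*exp(2*t)]
  [2*t*exp(2*t), 2*t*exp(2*t) + exp(2*t), t*exp(2*t)]
  [-2*t^2*exp(2*t) + 8*t*exp(2*t), -2*t^2*exp(2*t) + 6*t*exp(2*t), -t^2*exp(2*t) + 4*t*exp(2*t) + exp(2*t)]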